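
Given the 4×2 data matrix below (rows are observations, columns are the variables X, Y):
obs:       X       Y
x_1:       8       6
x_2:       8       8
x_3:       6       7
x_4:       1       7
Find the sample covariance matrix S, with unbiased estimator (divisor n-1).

Step 1 — column means:
  mean(X) = (8 + 8 + 6 + 1) / 4 = 23/4 = 5.75
  mean(Y) = (6 + 8 + 7 + 7) / 4 = 28/4 = 7

Step 2 — sample covariance S[i,j] = (1/(n-1)) · Σ_k (x_{k,i} - mean_i) · (x_{k,j} - mean_j), with n-1 = 3.
  S[X,X] = ((2.25)·(2.25) + (2.25)·(2.25) + (0.25)·(0.25) + (-4.75)·(-4.75)) / 3 = 32.75/3 = 10.9167
  S[X,Y] = ((2.25)·(-1) + (2.25)·(1) + (0.25)·(0) + (-4.75)·(0)) / 3 = 0/3 = 0
  S[Y,Y] = ((-1)·(-1) + (1)·(1) + (0)·(0) + (0)·(0)) / 3 = 2/3 = 0.6667

S is symmetric (S[j,i] = S[i,j]). Assembling:

S = [[10.9167, 0],
 [0, 0.6667]]


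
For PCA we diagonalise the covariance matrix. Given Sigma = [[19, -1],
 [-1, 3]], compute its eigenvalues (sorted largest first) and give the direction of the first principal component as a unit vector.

Step 1 — characteristic polynomial of 2×2 Sigma:
  det(Sigma - λI) = λ² - trace · λ + det = 0.
  trace = 19 + 3 = 22, det = 19·3 - (-1)² = 56.
Step 2 — discriminant:
  Δ = trace² - 4·det = 484 - 224 = 260.
Step 3 — eigenvalues:
  λ = (trace ± √Δ)/2 = (22 ± 16.1245)/2,
  λ_1 = 19.0623,  λ_2 = 2.9377.

Step 4 — unit eigenvector for λ_1: solve (Sigma - λ_1 I)v = 0. First row:
  (19 - 19.0623)·v_x + (-1)·v_y = 0, i.e. (-0.0623)·v_x + (-1)·v_y = 0,
  so v ∝ (b, λ_1 - a) = (-1, 0.0623); multiply by -1 so the first entry is positive: u = (1, -0.0623).
  ||u|| = √((1)² + (-0.0623)²) = √(1.0039) ≈ 1.0019,
  v_1 = u/||u|| ≈ (0.9981, -0.0621) (||v_1|| = 1).

λ_1 = 19.0623,  λ_2 = 2.9377;  v_1 ≈ (0.9981, -0.0621)


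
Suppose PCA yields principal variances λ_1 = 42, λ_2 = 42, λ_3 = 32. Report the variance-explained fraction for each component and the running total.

Step 1 — total variance = trace(Sigma) = Σ λ_i = 42 + 42 + 32 = 116.

Step 2 — fraction explained by component i = λ_i / Σ λ:
  PC1: 42/116 = 0.3621
  PC2: 42/116 = 0.3621
  PC3: 32/116 = 0.2759

Step 3 — cumulative fraction after k components = (λ_1 + ... + λ_k) / Σ λ:
  k = 1: 42/116 = 0.3621
  k = 2: (42 + 42)/116 = 84/116 = 0.7241
  k = 3: (42 + 42 + 32)/116 = 116/116 = 1

Summary (fraction, with percent):

explained: PC1 0.3621 (36.21%), PC2 0.3621 (36.21%), PC3 0.2759 (27.59%);  cumulative: 0.3621, 0.7241, 1


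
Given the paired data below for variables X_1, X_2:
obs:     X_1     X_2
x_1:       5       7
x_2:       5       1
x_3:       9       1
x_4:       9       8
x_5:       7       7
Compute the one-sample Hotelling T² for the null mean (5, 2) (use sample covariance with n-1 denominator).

Step 1 — sample mean vector:
  mean(X_1) = (5 + 5 + 9 + 9 + 7) / 5 = 35/5 = 7
  mean(X_2) = (7 + 1 + 1 + 8 + 7) / 5 = 24/5 = 4.8
  x̄ = (7, 4.8),  deviation x̄ - mu_0 = (7, 4.8) - (5, 2) = (2, 2.8).

Step 2 — sample covariance matrix, S[i,j] = (1/(n-1)) · Σ_k (x_{k,i} - mean_i) · (x_{k,j} - mean_j), divisor n-1 = 4:
  S[X_1,X_1] = ((-2)·(-2) + (-2)·(-2) + (2)·(2) + (2)·(2) + (0)·(0)) / 4 = 16/4 = 4
  S[X_1,X_2] = ((-2)·(2.2) + (-2)·(-3.8) + (2)·(-3.8) + (2)·(3.2) + (0)·(2.2)) / 4 = 2/4 = 0.5
  S[X_2,X_2] = ((2.2)·(2.2) + (-3.8)·(-3.8) + (-3.8)·(-3.8) + (3.2)·(3.2) + (2.2)·(2.2)) / 4 = 48.8/4 = 12.2
  S = [[4, 0.5],
 [0.5, 12.2]].

Step 3 — invert S. det(S) = 4·12.2 - (0.5)² = 48.55.
  S^{-1} = (1/det) · [[d, -b], [-b, a]] = [[0.2513, -0.0103],
 [-0.0103, 0.0824]].

Step 4 — quadratic form (x̄ - mu_0)^T · S^{-1} · (x̄ - mu_0):
  S^{-1} · (x̄ - mu_0) = (0.4737, 0.2101),
  (x̄ - mu_0)^T · [...] = (2)·(0.4737) + (2.8)·(0.2101) = 1.5357.

Step 5 — scale by n: T² = 5 · 1.5357 = 7.6787.

T² ≈ 7.6787


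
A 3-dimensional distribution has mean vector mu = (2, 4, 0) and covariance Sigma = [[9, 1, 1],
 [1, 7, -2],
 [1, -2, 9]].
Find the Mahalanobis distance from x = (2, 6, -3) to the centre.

Step 1 — centre the observation: (x - mu) = (0, 2, -3).

Step 2 — invert Sigma (cofactor / det for 3×3, or solve directly):
  Sigma^{-1} = [[0.1155, -0.0215, -0.0176],
 [-0.0215, 0.1566, 0.0372],
 [-0.0176, 0.0372, 0.1213]].

Step 3 — form the quadratic (x - mu)^T · Sigma^{-1} · (x - mu):
  Sigma^{-1} · (x - mu) = (0.0098, 0.2016, -0.2896).
  (x - mu)^T · [Sigma^{-1} · (x - mu)] = (0)·(0.0098) + (2)·(0.2016) + (-3)·(-0.2896) = 1.272.

Step 4 — take square root: d = √(1.272) ≈ 1.1278.

d(x, mu) = √(1.272) ≈ 1.1278


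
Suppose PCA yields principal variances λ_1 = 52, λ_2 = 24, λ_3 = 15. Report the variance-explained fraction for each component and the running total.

Step 1 — total variance = trace(Sigma) = Σ λ_i = 52 + 24 + 15 = 91.

Step 2 — fraction explained by component i = λ_i / Σ λ:
  PC1: 52/91 = 0.5714
  PC2: 24/91 = 0.2637
  PC3: 15/91 = 0.1648

Step 3 — cumulative fraction after k components = (λ_1 + ... + λ_k) / Σ λ:
  k = 1: 52/91 = 0.5714
  k = 2: (52 + 24)/91 = 76/91 = 0.8352
  k = 3: (52 + 24 + 15)/91 = 91/91 = 1

Summary (fraction, with percent):

explained: PC1 0.5714 (57.14%), PC2 0.2637 (26.37%), PC3 0.1648 (16.48%);  cumulative: 0.5714, 0.8352, 1


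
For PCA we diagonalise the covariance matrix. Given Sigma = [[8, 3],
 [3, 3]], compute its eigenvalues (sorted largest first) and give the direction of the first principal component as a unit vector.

Step 1 — characteristic polynomial of 2×2 Sigma:
  det(Sigma - λI) = λ² - trace · λ + det = 0.
  trace = 8 + 3 = 11, det = 8·3 - (3)² = 15.
Step 2 — discriminant:
  Δ = trace² - 4·det = 121 - 60 = 61.
Step 3 — eigenvalues:
  λ = (trace ± √Δ)/2 = (11 ± 7.8102)/2,
  λ_1 = 9.4051,  λ_2 = 1.5949.

Step 4 — unit eigenvector for λ_1: solve (Sigma - λ_1 I)v = 0. First row:
  (8 - 9.4051)·v_x + (3)·v_y = 0, i.e. (-1.4051)·v_x + (3)·v_y = 0,
  so v ∝ (b, λ_1 - a) = (3, 1.4051) = u.
  ||u|| = √((3)² + (1.4051)²) = √(10.9744) ≈ 3.3128,
  v_1 = u/||u|| ≈ (0.9056, 0.4242) (||v_1|| = 1).

λ_1 = 9.4051,  λ_2 = 1.5949;  v_1 ≈ (0.9056, 0.4242)


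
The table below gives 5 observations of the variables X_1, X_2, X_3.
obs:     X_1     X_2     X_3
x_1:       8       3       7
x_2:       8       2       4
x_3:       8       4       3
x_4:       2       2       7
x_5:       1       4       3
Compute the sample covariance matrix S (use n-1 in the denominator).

Step 1 — column means:
  mean(X_1) = (8 + 8 + 8 + 2 + 1) / 5 = 27/5 = 5.4
  mean(X_2) = (3 + 2 + 4 + 2 + 4) / 5 = 15/5 = 3
  mean(X_3) = (7 + 4 + 3 + 7 + 3) / 5 = 24/5 = 4.8

Step 2 — sample covariance S[i,j] = (1/(n-1)) · Σ_k (x_{k,i} - mean_i) · (x_{k,j} - mean_j), with n-1 = 4.
  S[X_1,X_1] = ((2.6)·(2.6) + (2.6)·(2.6) + (2.6)·(2.6) + (-3.4)·(-3.4) + (-4.4)·(-4.4)) / 4 = 51.2/4 = 12.8
  S[X_1,X_2] = ((2.6)·(0) + (2.6)·(-1) + (2.6)·(1) + (-3.4)·(-1) + (-4.4)·(1)) / 4 = -1/4 = -0.25
  S[X_1,X_3] = ((2.6)·(2.2) + (2.6)·(-0.8) + (2.6)·(-1.8) + (-3.4)·(2.2) + (-4.4)·(-1.8)) / 4 = -0.6/4 = -0.15
  S[X_2,X_2] = ((0)·(0) + (-1)·(-1) + (1)·(1) + (-1)·(-1) + (1)·(1)) / 4 = 4/4 = 1
  S[X_2,X_3] = ((0)·(2.2) + (-1)·(-0.8) + (1)·(-1.8) + (-1)·(2.2) + (1)·(-1.8)) / 4 = -5/4 = -1.25
  S[X_3,X_3] = ((2.2)·(2.2) + (-0.8)·(-0.8) + (-1.8)·(-1.8) + (2.2)·(2.2) + (-1.8)·(-1.8)) / 4 = 16.8/4 = 4.2

S is symmetric (S[j,i] = S[i,j]). Assembling:

S = [[12.8, -0.25, -0.15],
 [-0.25, 1, -1.25],
 [-0.15, -1.25, 4.2]]


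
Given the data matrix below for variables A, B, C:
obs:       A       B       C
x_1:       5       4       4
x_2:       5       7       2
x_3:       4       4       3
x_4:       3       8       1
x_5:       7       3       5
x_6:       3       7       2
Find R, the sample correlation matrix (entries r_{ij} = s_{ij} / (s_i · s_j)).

Step 1 — column means:
  mean(A) = (5 + 5 + 4 + 3 + 7 + 3) / 6 = 27/6 = 4.5
  mean(B) = (4 + 7 + 4 + 8 + 3 + 7) / 6 = 33/6 = 5.5
  mean(C) = (4 + 2 + 3 + 1 + 5 + 2) / 6 = 17/6 = 2.8333

Step 2 — sample variances and covariances s[i,j] = (1/(n-1)) · Σ_k (x_{k,i} - mean_i) · (x_{k,j} - mean_j), with n-1 = 5:
  s[A,A] = ((0.5)·(0.5) + (0.5)·(0.5) + (-0.5)·(-0.5) + (-1.5)·(-1.5) + (2.5)·(2.5) + (-1.5)·(-1.5)) / 5 = 11.5/5 = 2.3
  s[A,B] = ((0.5)·(-1.5) + (0.5)·(1.5) + (-0.5)·(-1.5) + (-1.5)·(2.5) + (2.5)·(-2.5) + (-1.5)·(1.5)) / 5 = -11.5/5 = -2.3
  s[A,C] = ((0.5)·(1.1667) + (0.5)·(-0.8333) + (-0.5)·(0.1667) + (-1.5)·(-1.8333) + (2.5)·(2.1667) + (-1.5)·(-0.8333)) / 5 = 9.5/5 = 1.9
  s[B,B] = ((-1.5)·(-1.5) + (1.5)·(1.5) + (-1.5)·(-1.5) + (2.5)·(2.5) + (-2.5)·(-2.5) + (1.5)·(1.5)) / 5 = 21.5/5 = 4.3
  s[B,C] = ((-1.5)·(1.1667) + (1.5)·(-0.8333) + (-1.5)·(0.1667) + (2.5)·(-1.8333) + (-2.5)·(2.1667) + (1.5)·(-0.8333)) / 5 = -14.5/5 = -2.9
  s[C,C] = ((1.1667)·(1.1667) + (-0.8333)·(-0.8333) + (0.1667)·(0.1667) + (-1.8333)·(-1.8333) + (2.1667)·(2.1667) + (-0.8333)·(-0.8333)) / 5 = 10.8333/5 = 2.1667
  Sample standard deviations s_i = √(s[i,i]):
  s(A) = √(2.3) = 1.5166
  s(B) = √(4.3) = 2.0736
  s(C) = √(2.1667) = 1.472

Step 3 — r_{ij} = s_{ij} / (s_i · s_j):
  r[A,A] = 1 (diagonal).
  r[A,B] = -2.3 / (1.5166 · 2.0736) = -2.3 / 3.1448 = -0.7314
  r[A,C] = 1.9 / (1.5166 · 1.472) = 1.9 / 2.2323 = 0.8511
  r[B,B] = 1 (diagonal).
  r[B,C] = -2.9 / (2.0736 · 1.472) = -2.9 / 3.0523 = -0.9501
  r[C,C] = 1 (diagonal).

R is symmetric with unit diagonal. Assembling:

R = [[1, -0.7314, 0.8511],
 [-0.7314, 1, -0.9501],
 [0.8511, -0.9501, 1]]


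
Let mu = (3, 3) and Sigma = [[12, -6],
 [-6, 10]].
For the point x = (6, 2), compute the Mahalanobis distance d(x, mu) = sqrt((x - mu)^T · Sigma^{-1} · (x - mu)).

Step 1 — centre the observation: (x - mu) = (3, -1).

Step 2 — invert Sigma. det(Sigma) = 12·10 - (-6)² = 84.
  Sigma^{-1} = (1/det) · [[d, -b], [-b, a]] = [[0.119, 0.0714],
 [0.0714, 0.1429]].

Step 3 — form the quadratic (x - mu)^T · Sigma^{-1} · (x - mu):
  Sigma^{-1} · (x - mu) = (0.2857, 0.0714).
  (x - mu)^T · [Sigma^{-1} · (x - mu)] = (3)·(0.2857) + (-1)·(0.0714) = 0.7857.

Step 4 — take square root: d = √(0.7857) ≈ 0.8864.

d(x, mu) = √(0.7857) ≈ 0.8864


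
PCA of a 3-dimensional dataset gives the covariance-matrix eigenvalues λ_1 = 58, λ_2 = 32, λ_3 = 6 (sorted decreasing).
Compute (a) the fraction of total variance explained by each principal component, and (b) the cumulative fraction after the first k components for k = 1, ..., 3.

Step 1 — total variance = trace(Sigma) = Σ λ_i = 58 + 32 + 6 = 96.

Step 2 — fraction explained by component i = λ_i / Σ λ:
  PC1: 58/96 = 0.6042
  PC2: 32/96 = 0.3333
  PC3: 6/96 = 0.0625

Step 3 — cumulative fraction after k components = (λ_1 + ... + λ_k) / Σ λ:
  k = 1: 58/96 = 0.6042
  k = 2: (58 + 32)/96 = 90/96 = 0.9375
  k = 3: (58 + 32 + 6)/96 = 96/96 = 1

Summary (fraction, with percent):

explained: PC1 0.6042 (60.42%), PC2 0.3333 (33.33%), PC3 0.0625 (6.25%);  cumulative: 0.6042, 0.9375, 1


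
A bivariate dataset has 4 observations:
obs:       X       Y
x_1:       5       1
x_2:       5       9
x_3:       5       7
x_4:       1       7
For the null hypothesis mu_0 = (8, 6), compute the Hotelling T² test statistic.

Step 1 — sample mean vector:
  mean(X) = (5 + 5 + 5 + 1) / 4 = 16/4 = 4
  mean(Y) = (1 + 9 + 7 + 7) / 4 = 24/4 = 6
  x̄ = (4, 6),  deviation x̄ - mu_0 = (4, 6) - (8, 6) = (-4, 0).

Step 2 — sample covariance matrix, S[i,j] = (1/(n-1)) · Σ_k (x_{k,i} - mean_i) · (x_{k,j} - mean_j), divisor n-1 = 3:
  S[X,X] = ((1)·(1) + (1)·(1) + (1)·(1) + (-3)·(-3)) / 3 = 12/3 = 4
  S[X,Y] = ((1)·(-5) + (1)·(3) + (1)·(1) + (-3)·(1)) / 3 = -4/3 = -1.3333
  S[Y,Y] = ((-5)·(-5) + (3)·(3) + (1)·(1) + (1)·(1)) / 3 = 36/3 = 12
  S = [[4, -1.3333],
 [-1.3333, 12]].

Step 3 — invert S. det(S) = 4·12 - (-1.3333)² = 46.2222.
  S^{-1} = (1/det) · [[d, -b], [-b, a]] = [[0.2596, 0.0288],
 [0.0288, 0.0865]].

Step 4 — quadratic form (x̄ - mu_0)^T · S^{-1} · (x̄ - mu_0):
  S^{-1} · (x̄ - mu_0) = (-1.0385, -0.1154),
  (x̄ - mu_0)^T · [...] = (-4)·(-1.0385) + (0)·(-0.1154) = 4.1538.

Step 5 — scale by n: T² = 4 · 4.1538 = 16.6154.

T² ≈ 16.6154


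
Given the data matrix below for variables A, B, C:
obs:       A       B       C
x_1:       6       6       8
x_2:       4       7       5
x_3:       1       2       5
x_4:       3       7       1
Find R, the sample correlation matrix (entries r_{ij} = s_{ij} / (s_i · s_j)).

Step 1 — column means:
  mean(A) = (6 + 4 + 1 + 3) / 4 = 14/4 = 3.5
  mean(B) = (6 + 7 + 2 + 7) / 4 = 22/4 = 5.5
  mean(C) = (8 + 5 + 5 + 1) / 4 = 19/4 = 4.75

Step 2 — sample variances and covariances s[i,j] = (1/(n-1)) · Σ_k (x_{k,i} - mean_i) · (x_{k,j} - mean_j), with n-1 = 3:
  s[A,A] = ((2.5)·(2.5) + (0.5)·(0.5) + (-2.5)·(-2.5) + (-0.5)·(-0.5)) / 3 = 13/3 = 4.3333
  s[A,B] = ((2.5)·(0.5) + (0.5)·(1.5) + (-2.5)·(-3.5) + (-0.5)·(1.5)) / 3 = 10/3 = 3.3333
  s[A,C] = ((2.5)·(3.25) + (0.5)·(0.25) + (-2.5)·(0.25) + (-0.5)·(-3.75)) / 3 = 9.5/3 = 3.1667
  s[B,B] = ((0.5)·(0.5) + (1.5)·(1.5) + (-3.5)·(-3.5) + (1.5)·(1.5)) / 3 = 17/3 = 5.6667
  s[B,C] = ((0.5)·(3.25) + (1.5)·(0.25) + (-3.5)·(0.25) + (1.5)·(-3.75)) / 3 = -4.5/3 = -1.5
  s[C,C] = ((3.25)·(3.25) + (0.25)·(0.25) + (0.25)·(0.25) + (-3.75)·(-3.75)) / 3 = 24.75/3 = 8.25
  Sample standard deviations s_i = √(s[i,i]):
  s(A) = √(4.3333) = 2.0817
  s(B) = √(5.6667) = 2.3805
  s(C) = √(8.25) = 2.8723

Step 3 — r_{ij} = s_{ij} / (s_i · s_j):
  r[A,A] = 1 (diagonal).
  r[A,B] = 3.3333 / (2.0817 · 2.3805) = 3.3333 / 4.9554 = 0.6727
  r[A,C] = 3.1667 / (2.0817 · 2.8723) = 3.1667 / 5.9791 = 0.5296
  r[B,B] = 1 (diagonal).
  r[B,C] = -1.5 / (2.3805 · 2.8723) = -1.5 / 6.8374 = -0.2194
  r[C,C] = 1 (diagonal).

R is symmetric with unit diagonal. Assembling:

R = [[1, 0.6727, 0.5296],
 [0.6727, 1, -0.2194],
 [0.5296, -0.2194, 1]]


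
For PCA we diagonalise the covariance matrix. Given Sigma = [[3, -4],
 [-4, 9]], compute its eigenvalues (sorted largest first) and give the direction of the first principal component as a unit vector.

Step 1 — characteristic polynomial of 2×2 Sigma:
  det(Sigma - λI) = λ² - trace · λ + det = 0.
  trace = 3 + 9 = 12, det = 3·9 - (-4)² = 11.
Step 2 — discriminant:
  Δ = trace² - 4·det = 144 - 44 = 100.
Step 3 — eigenvalues:
  λ = (trace ± √Δ)/2 = (12 ± 10)/2,
  λ_1 = 11,  λ_2 = 1.

Step 4 — unit eigenvector for λ_1: solve (Sigma - λ_1 I)v = 0. First row:
  (3 - 11)·v_x + (-4)·v_y = 0, i.e. (-8)·v_x + (-4)·v_y = 0,
  so v ∝ (b, λ_1 - a) = (-4, 8); multiply by -1 so the first entry is positive: u = (4, -8).
  ||u|| = √((4)² + (-8)²) = √(80) ≈ 8.9443,
  v_1 = u/||u|| ≈ (0.4472, -0.8944) (||v_1|| = 1).

λ_1 = 11,  λ_2 = 1;  v_1 ≈ (0.4472, -0.8944)


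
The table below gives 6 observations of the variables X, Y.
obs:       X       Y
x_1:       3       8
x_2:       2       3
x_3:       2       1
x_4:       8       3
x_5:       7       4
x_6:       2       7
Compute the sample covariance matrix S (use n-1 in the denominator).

Step 1 — column means:
  mean(X) = (3 + 2 + 2 + 8 + 7 + 2) / 6 = 24/6 = 4
  mean(Y) = (8 + 3 + 1 + 3 + 4 + 7) / 6 = 26/6 = 4.3333

Step 2 — sample covariance S[i,j] = (1/(n-1)) · Σ_k (x_{k,i} - mean_i) · (x_{k,j} - mean_j), with n-1 = 5.
  S[X,X] = ((-1)·(-1) + (-2)·(-2) + (-2)·(-2) + (4)·(4) + (3)·(3) + (-2)·(-2)) / 5 = 38/5 = 7.6
  S[X,Y] = ((-1)·(3.6667) + (-2)·(-1.3333) + (-2)·(-3.3333) + (4)·(-1.3333) + (3)·(-0.3333) + (-2)·(2.6667)) / 5 = -6/5 = -1.2
  S[Y,Y] = ((3.6667)·(3.6667) + (-1.3333)·(-1.3333) + (-3.3333)·(-3.3333) + (-1.3333)·(-1.3333) + (-0.3333)·(-0.3333) + (2.6667)·(2.6667)) / 5 = 35.3333/5 = 7.0667

S is symmetric (S[j,i] = S[i,j]). Assembling:

S = [[7.6, -1.2],
 [-1.2, 7.0667]]


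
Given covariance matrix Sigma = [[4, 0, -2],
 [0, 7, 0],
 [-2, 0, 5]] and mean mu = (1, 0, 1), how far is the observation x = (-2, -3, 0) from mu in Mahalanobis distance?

Step 1 — centre the observation: (x - mu) = (-3, -3, -1).

Step 2 — invert Sigma (cofactor / det for 3×3, or solve directly):
  Sigma^{-1} = [[0.3125, 0, 0.125],
 [0, 0.1429, 0],
 [0.125, 0, 0.25]].

Step 3 — form the quadratic (x - mu)^T · Sigma^{-1} · (x - mu):
  Sigma^{-1} · (x - mu) = (-1.0625, -0.4286, -0.625).
  (x - mu)^T · [Sigma^{-1} · (x - mu)] = (-3)·(-1.0625) + (-3)·(-0.4286) + (-1)·(-0.625) = 5.0982.

Step 4 — take square root: d = √(5.0982) ≈ 2.2579.

d(x, mu) = √(5.0982) ≈ 2.2579


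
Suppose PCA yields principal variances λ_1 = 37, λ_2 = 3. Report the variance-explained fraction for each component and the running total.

Step 1 — total variance = trace(Sigma) = Σ λ_i = 37 + 3 = 40.

Step 2 — fraction explained by component i = λ_i / Σ λ:
  PC1: 37/40 = 0.925
  PC2: 3/40 = 0.075

Step 3 — cumulative fraction after k components = (λ_1 + ... + λ_k) / Σ λ:
  k = 1: 37/40 = 0.925
  k = 2: (37 + 3)/40 = 40/40 = 1

Summary (fraction, with percent):

explained: PC1 0.925 (92.5%), PC2 0.075 (7.5%);  cumulative: 0.925, 1


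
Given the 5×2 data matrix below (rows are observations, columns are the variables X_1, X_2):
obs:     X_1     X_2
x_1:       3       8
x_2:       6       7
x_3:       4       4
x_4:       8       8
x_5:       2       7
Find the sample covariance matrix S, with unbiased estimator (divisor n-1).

Step 1 — column means:
  mean(X_1) = (3 + 6 + 4 + 8 + 2) / 5 = 23/5 = 4.6
  mean(X_2) = (8 + 7 + 4 + 8 + 7) / 5 = 34/5 = 6.8

Step 2 — sample covariance S[i,j] = (1/(n-1)) · Σ_k (x_{k,i} - mean_i) · (x_{k,j} - mean_j), with n-1 = 4.
  S[X_1,X_1] = ((-1.6)·(-1.6) + (1.4)·(1.4) + (-0.6)·(-0.6) + (3.4)·(3.4) + (-2.6)·(-2.6)) / 4 = 23.2/4 = 5.8
  S[X_1,X_2] = ((-1.6)·(1.2) + (1.4)·(0.2) + (-0.6)·(-2.8) + (3.4)·(1.2) + (-2.6)·(0.2)) / 4 = 3.6/4 = 0.9
  S[X_2,X_2] = ((1.2)·(1.2) + (0.2)·(0.2) + (-2.8)·(-2.8) + (1.2)·(1.2) + (0.2)·(0.2)) / 4 = 10.8/4 = 2.7

S is symmetric (S[j,i] = S[i,j]). Assembling:

S = [[5.8, 0.9],
 [0.9, 2.7]]


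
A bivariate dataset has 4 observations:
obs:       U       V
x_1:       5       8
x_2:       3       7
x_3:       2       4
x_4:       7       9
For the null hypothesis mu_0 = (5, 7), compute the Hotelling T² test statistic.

Step 1 — sample mean vector:
  mean(U) = (5 + 3 + 2 + 7) / 4 = 17/4 = 4.25
  mean(V) = (8 + 7 + 4 + 9) / 4 = 28/4 = 7
  x̄ = (4.25, 7),  deviation x̄ - mu_0 = (4.25, 7) - (5, 7) = (-0.75, 0).

Step 2 — sample covariance matrix, S[i,j] = (1/(n-1)) · Σ_k (x_{k,i} - mean_i) · (x_{k,j} - mean_j), divisor n-1 = 3:
  S[U,U] = ((0.75)·(0.75) + (-1.25)·(-1.25) + (-2.25)·(-2.25) + (2.75)·(2.75)) / 3 = 14.75/3 = 4.9167
  S[U,V] = ((0.75)·(1) + (-1.25)·(0) + (-2.25)·(-3) + (2.75)·(2)) / 3 = 13/3 = 4.3333
  S[V,V] = ((1)·(1) + (0)·(0) + (-3)·(-3) + (2)·(2)) / 3 = 14/3 = 4.6667
  S = [[4.9167, 4.3333],
 [4.3333, 4.6667]].

Step 3 — invert S. det(S) = 4.9167·4.6667 - (4.3333)² = 4.1667.
  S^{-1} = (1/det) · [[d, -b], [-b, a]] = [[1.12, -1.04],
 [-1.04, 1.18]].

Step 4 — quadratic form (x̄ - mu_0)^T · S^{-1} · (x̄ - mu_0):
  S^{-1} · (x̄ - mu_0) = (-0.84, 0.78),
  (x̄ - mu_0)^T · [...] = (-0.75)·(-0.84) + (0)·(0.78) = 0.63.

Step 5 — scale by n: T² = 4 · 0.63 = 2.52.

T² ≈ 2.52


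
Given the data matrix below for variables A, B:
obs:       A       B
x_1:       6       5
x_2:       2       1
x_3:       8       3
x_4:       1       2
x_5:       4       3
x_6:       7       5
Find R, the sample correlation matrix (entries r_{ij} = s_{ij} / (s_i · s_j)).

Step 1 — column means:
  mean(A) = (6 + 2 + 8 + 1 + 4 + 7) / 6 = 28/6 = 4.6667
  mean(B) = (5 + 1 + 3 + 2 + 3 + 5) / 6 = 19/6 = 3.1667

Step 2 — sample variances and covariances s[i,j] = (1/(n-1)) · Σ_k (x_{k,i} - mean_i) · (x_{k,j} - mean_j), with n-1 = 5:
  s[A,A] = ((1.3333)·(1.3333) + (-2.6667)·(-2.6667) + (3.3333)·(3.3333) + (-3.6667)·(-3.6667) + (-0.6667)·(-0.6667) + (2.3333)·(2.3333)) / 5 = 39.3333/5 = 7.8667
  s[A,B] = ((1.3333)·(1.8333) + (-2.6667)·(-2.1667) + (3.3333)·(-0.1667) + (-3.6667)·(-1.1667) + (-0.6667)·(-0.1667) + (2.3333)·(1.8333)) / 5 = 16.3333/5 = 3.2667
  s[B,B] = ((1.8333)·(1.8333) + (-2.1667)·(-2.1667) + (-0.1667)·(-0.1667) + (-1.1667)·(-1.1667) + (-0.1667)·(-0.1667) + (1.8333)·(1.8333)) / 5 = 12.8333/5 = 2.5667
  Sample standard deviations s_i = √(s[i,i]):
  s(A) = √(7.8667) = 2.8048
  s(B) = √(2.5667) = 1.6021

Step 3 — r_{ij} = s_{ij} / (s_i · s_j):
  r[A,A] = 1 (diagonal).
  r[A,B] = 3.2667 / (2.8048 · 1.6021) = 3.2667 / 4.4935 = 0.727
  r[B,B] = 1 (diagonal).

R is symmetric with unit diagonal. Assembling:

R = [[1, 0.727],
 [0.727, 1]]


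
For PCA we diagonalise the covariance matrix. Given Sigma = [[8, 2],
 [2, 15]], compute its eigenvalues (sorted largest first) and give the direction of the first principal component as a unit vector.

Step 1 — characteristic polynomial of 2×2 Sigma:
  det(Sigma - λI) = λ² - trace · λ + det = 0.
  trace = 8 + 15 = 23, det = 8·15 - (2)² = 116.
Step 2 — discriminant:
  Δ = trace² - 4·det = 529 - 464 = 65.
Step 3 — eigenvalues:
  λ = (trace ± √Δ)/2 = (23 ± 8.0623)/2,
  λ_1 = 15.5311,  λ_2 = 7.4689.

Step 4 — unit eigenvector for λ_1: solve (Sigma - λ_1 I)v = 0. First row:
  (8 - 15.5311)·v_x + (2)·v_y = 0, i.e. (-7.5311)·v_x + (2)·v_y = 0,
  so v ∝ (b, λ_1 - a) = (2, 7.5311) = u.
  ||u|| = √((2)² + (7.5311)²) = √(60.7179) ≈ 7.7922,
  v_1 = u/||u|| ≈ (0.2567, 0.9665) (||v_1|| = 1).

λ_1 = 15.5311,  λ_2 = 7.4689;  v_1 ≈ (0.2567, 0.9665)


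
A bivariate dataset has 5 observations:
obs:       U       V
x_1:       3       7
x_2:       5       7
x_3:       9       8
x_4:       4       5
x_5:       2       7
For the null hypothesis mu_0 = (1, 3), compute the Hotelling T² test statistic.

Step 1 — sample mean vector:
  mean(U) = (3 + 5 + 9 + 4 + 2) / 5 = 23/5 = 4.6
  mean(V) = (7 + 7 + 8 + 5 + 7) / 5 = 34/5 = 6.8
  x̄ = (4.6, 6.8),  deviation x̄ - mu_0 = (4.6, 6.8) - (1, 3) = (3.6, 3.8).

Step 2 — sample covariance matrix, S[i,j] = (1/(n-1)) · Σ_k (x_{k,i} - mean_i) · (x_{k,j} - mean_j), divisor n-1 = 4:
  S[U,U] = ((-1.6)·(-1.6) + (0.4)·(0.4) + (4.4)·(4.4) + (-0.6)·(-0.6) + (-2.6)·(-2.6)) / 4 = 29.2/4 = 7.3
  S[U,V] = ((-1.6)·(0.2) + (0.4)·(0.2) + (4.4)·(1.2) + (-0.6)·(-1.8) + (-2.6)·(0.2)) / 4 = 5.6/4 = 1.4
  S[V,V] = ((0.2)·(0.2) + (0.2)·(0.2) + (1.2)·(1.2) + (-1.8)·(-1.8) + (0.2)·(0.2)) / 4 = 4.8/4 = 1.2
  S = [[7.3, 1.4],
 [1.4, 1.2]].

Step 3 — invert S. det(S) = 7.3·1.2 - (1.4)² = 6.8.
  S^{-1} = (1/det) · [[d, -b], [-b, a]] = [[0.1765, -0.2059],
 [-0.2059, 1.0735]].

Step 4 — quadratic form (x̄ - mu_0)^T · S^{-1} · (x̄ - mu_0):
  S^{-1} · (x̄ - mu_0) = (-0.1471, 3.3382),
  (x̄ - mu_0)^T · [...] = (3.6)·(-0.1471) + (3.8)·(3.3382) = 12.1559.

Step 5 — scale by n: T² = 5 · 12.1559 = 60.7794.

T² ≈ 60.7794


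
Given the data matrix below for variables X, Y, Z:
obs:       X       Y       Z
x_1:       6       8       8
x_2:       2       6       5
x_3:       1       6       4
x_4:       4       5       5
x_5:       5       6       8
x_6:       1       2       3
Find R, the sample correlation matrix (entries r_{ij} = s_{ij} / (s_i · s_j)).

Step 1 — column means:
  mean(X) = (6 + 2 + 1 + 4 + 5 + 1) / 6 = 19/6 = 3.1667
  mean(Y) = (8 + 6 + 6 + 5 + 6 + 2) / 6 = 33/6 = 5.5
  mean(Z) = (8 + 5 + 4 + 5 + 8 + 3) / 6 = 33/6 = 5.5

Step 2 — sample variances and covariances s[i,j] = (1/(n-1)) · Σ_k (x_{k,i} - mean_i) · (x_{k,j} - mean_j), with n-1 = 5:
  s[X,X] = ((2.8333)·(2.8333) + (-1.1667)·(-1.1667) + (-2.1667)·(-2.1667) + (0.8333)·(0.8333) + (1.8333)·(1.8333) + (-2.1667)·(-2.1667)) / 5 = 22.8333/5 = 4.5667
  s[X,Y] = ((2.8333)·(2.5) + (-1.1667)·(0.5) + (-2.1667)·(0.5) + (0.8333)·(-0.5) + (1.8333)·(0.5) + (-2.1667)·(-3.5)) / 5 = 13.5/5 = 2.7
  s[X,Z] = ((2.8333)·(2.5) + (-1.1667)·(-0.5) + (-2.1667)·(-1.5) + (0.8333)·(-0.5) + (1.8333)·(2.5) + (-2.1667)·(-2.5)) / 5 = 20.5/5 = 4.1
  s[Y,Y] = ((2.5)·(2.5) + (0.5)·(0.5) + (0.5)·(0.5) + (-0.5)·(-0.5) + (0.5)·(0.5) + (-3.5)·(-3.5)) / 5 = 19.5/5 = 3.9
  s[Y,Z] = ((2.5)·(2.5) + (0.5)·(-0.5) + (0.5)·(-1.5) + (-0.5)·(-0.5) + (0.5)·(2.5) + (-3.5)·(-2.5)) / 5 = 15.5/5 = 3.1
  s[Z,Z] = ((2.5)·(2.5) + (-0.5)·(-0.5) + (-1.5)·(-1.5) + (-0.5)·(-0.5) + (2.5)·(2.5) + (-2.5)·(-2.5)) / 5 = 21.5/5 = 4.3
  Sample standard deviations s_i = √(s[i,i]):
  s(X) = √(4.5667) = 2.137
  s(Y) = √(3.9) = 1.9748
  s(Z) = √(4.3) = 2.0736

Step 3 — r_{ij} = s_{ij} / (s_i · s_j):
  r[X,X] = 1 (diagonal).
  r[X,Y] = 2.7 / (2.137 · 1.9748) = 2.7 / 4.2202 = 0.6398
  r[X,Z] = 4.1 / (2.137 · 2.0736) = 4.1 / 4.4313 = 0.9252
  r[Y,Y] = 1 (diagonal).
  r[Y,Z] = 3.1 / (1.9748 · 2.0736) = 3.1 / 4.0951 = 0.757
  r[Z,Z] = 1 (diagonal).

R is symmetric with unit diagonal. Assembling:

R = [[1, 0.6398, 0.9252],
 [0.6398, 1, 0.757],
 [0.9252, 0.757, 1]]


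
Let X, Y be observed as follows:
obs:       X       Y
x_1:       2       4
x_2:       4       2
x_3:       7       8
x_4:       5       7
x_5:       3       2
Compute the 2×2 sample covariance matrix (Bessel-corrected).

Step 1 — column means:
  mean(X) = (2 + 4 + 7 + 5 + 3) / 5 = 21/5 = 4.2
  mean(Y) = (4 + 2 + 8 + 7 + 2) / 5 = 23/5 = 4.6

Step 2 — sample covariance S[i,j] = (1/(n-1)) · Σ_k (x_{k,i} - mean_i) · (x_{k,j} - mean_j), with n-1 = 4.
  S[X,X] = ((-2.2)·(-2.2) + (-0.2)·(-0.2) + (2.8)·(2.8) + (0.8)·(0.8) + (-1.2)·(-1.2)) / 4 = 14.8/4 = 3.7
  S[X,Y] = ((-2.2)·(-0.6) + (-0.2)·(-2.6) + (2.8)·(3.4) + (0.8)·(2.4) + (-1.2)·(-2.6)) / 4 = 16.4/4 = 4.1
  S[Y,Y] = ((-0.6)·(-0.6) + (-2.6)·(-2.6) + (3.4)·(3.4) + (2.4)·(2.4) + (-2.6)·(-2.6)) / 4 = 31.2/4 = 7.8

S is symmetric (S[j,i] = S[i,j]). Assembling:

S = [[3.7, 4.1],
 [4.1, 7.8]]


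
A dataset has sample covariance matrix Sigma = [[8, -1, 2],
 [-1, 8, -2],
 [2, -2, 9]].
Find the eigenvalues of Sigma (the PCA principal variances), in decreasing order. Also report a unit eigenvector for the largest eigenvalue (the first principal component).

Step 1 — characteristic polynomial p(λ) = det(λI - Sigma) = λ³ - tr·λ² + c_1·λ - det, where tr = trace, c_1 = sum of the principal 2×2 minors, det = det(Sigma):
  tr = 8 + 8 + 9 = 25,
  c_1 = (8·8 - (-1)²) + (8·9 - (2)²) + (8·9 - (-2)²) = 63 + 68 + 68 = 199,
  det = 8·(8·9 - (-2)²) - (-1)·((-1)·9 - (-2)·(2)) + (2)·((-1)·(-2) - 8·(2)) = 8·(68) - (-1)·(-5) + (2)·(-14) = 511.
  So p(λ) = λ³ - 25λ² + 199λ - 511.
Step 2 — look for an integer root (rational root theorem: any rational root is an integer divisor of 511). Testing λ = 7:
  p(7) = 343 - 1225 + 1393 - 511 = 0  ✓
  Dividing out (λ - 7): p(λ) = (λ - 7)(λ² - 18λ + 73).
Step 3 — remaining eigenvalues from the quadratic λ² - 18λ + 73 = 0:
  Δ = 18² - 4·73 = 324 - 292 = 32,  λ = (18 ± √32)/2 = (18 ± 5.6569)/2 ≈ 11.8284 or 6.1716.
  Sorted: λ_1 = 11.8284,  λ_2 = 7,  λ_3 = 6.1716  (check: sum = 25 = tr ✓).

Step 4 — unit eigenvector for λ_1 ≈ 11.8284: v spans the null space of (Sigma - λ_1 I), whose rows are
  r_1 = (-3.8284, -1, 2),  r_2 = (-1, -3.8284, -2),  r_3 = (2, -2, -2.8284).
  v is orthogonal to every row, so take v ∝ r_1 × r_2 = ((-1)·(-2) - (2)·(-3.8284), (2)·(-1) - (-3.8284)·(-2), (-3.8284)·(-3.8284) - (-1)·(-1)) ≈ (9.6569, -9.6569, 13.6569).
  Let u = (9.6569, -9.6569, 13.6569).
  ||u|| = √((9.6569)² + (-9.6569)² + (13.6569)²) = √(373.0193) ≈ 19.3137,  v_1 = u/||u|| ≈ (0.5, -0.5, 0.7071) (||v_1|| = 1).

λ_1 = 11.8284,  λ_2 = 7,  λ_3 = 6.1716;  v_1 ≈ (0.5, -0.5, 0.7071)


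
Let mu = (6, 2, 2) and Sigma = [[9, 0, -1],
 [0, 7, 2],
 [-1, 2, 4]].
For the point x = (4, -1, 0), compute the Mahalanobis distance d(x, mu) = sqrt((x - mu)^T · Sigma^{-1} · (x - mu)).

Step 1 — centre the observation: (x - mu) = (-2, -3, -2).

Step 2 — invert Sigma (cofactor / det for 3×3, or solve directly):
  Sigma^{-1} = [[0.1148, -0.0096, 0.0335],
 [-0.0096, 0.1675, -0.0861],
 [0.0335, -0.0861, 0.3014]].

Step 3 — form the quadratic (x - mu)^T · Sigma^{-1} · (x - mu):
  Sigma^{-1} · (x - mu) = (-0.2679, -0.311, -0.4115).
  (x - mu)^T · [Sigma^{-1} · (x - mu)] = (-2)·(-0.2679) + (-3)·(-0.311) + (-2)·(-0.4115) = 2.2919.

Step 4 — take square root: d = √(2.2919) ≈ 1.5139.

d(x, mu) = √(2.2919) ≈ 1.5139


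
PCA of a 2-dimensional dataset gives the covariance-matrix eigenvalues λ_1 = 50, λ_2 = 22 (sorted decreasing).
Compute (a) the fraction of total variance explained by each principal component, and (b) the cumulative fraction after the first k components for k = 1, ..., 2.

Step 1 — total variance = trace(Sigma) = Σ λ_i = 50 + 22 = 72.

Step 2 — fraction explained by component i = λ_i / Σ λ:
  PC1: 50/72 = 0.6944
  PC2: 22/72 = 0.3056

Step 3 — cumulative fraction after k components = (λ_1 + ... + λ_k) / Σ λ:
  k = 1: 50/72 = 0.6944
  k = 2: (50 + 22)/72 = 72/72 = 1

Summary (fraction, with percent):

explained: PC1 0.6944 (69.44%), PC2 0.3056 (30.56%);  cumulative: 0.6944, 1


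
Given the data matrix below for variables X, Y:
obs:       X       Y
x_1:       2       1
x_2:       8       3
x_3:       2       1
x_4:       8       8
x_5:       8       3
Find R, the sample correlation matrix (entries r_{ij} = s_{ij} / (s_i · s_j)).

Step 1 — column means:
  mean(X) = (2 + 8 + 2 + 8 + 8) / 5 = 28/5 = 5.6
  mean(Y) = (1 + 3 + 1 + 8 + 3) / 5 = 16/5 = 3.2

Step 2 — sample variances and covariances s[i,j] = (1/(n-1)) · Σ_k (x_{k,i} - mean_i) · (x_{k,j} - mean_j), with n-1 = 4:
  s[X,X] = ((-3.6)·(-3.6) + (2.4)·(2.4) + (-3.6)·(-3.6) + (2.4)·(2.4) + (2.4)·(2.4)) / 4 = 43.2/4 = 10.8
  s[X,Y] = ((-3.6)·(-2.2) + (2.4)·(-0.2) + (-3.6)·(-2.2) + (2.4)·(4.8) + (2.4)·(-0.2)) / 4 = 26.4/4 = 6.6
  s[Y,Y] = ((-2.2)·(-2.2) + (-0.2)·(-0.2) + (-2.2)·(-2.2) + (4.8)·(4.8) + (-0.2)·(-0.2)) / 4 = 32.8/4 = 8.2
  Sample standard deviations s_i = √(s[i,i]):
  s(X) = √(10.8) = 3.2863
  s(Y) = √(8.2) = 2.8636

Step 3 — r_{ij} = s_{ij} / (s_i · s_j):
  r[X,X] = 1 (diagonal).
  r[X,Y] = 6.6 / (3.2863 · 2.8636) = 6.6 / 9.4106 = 0.7013
  r[Y,Y] = 1 (diagonal).

R is symmetric with unit diagonal. Assembling:

R = [[1, 0.7013],
 [0.7013, 1]]


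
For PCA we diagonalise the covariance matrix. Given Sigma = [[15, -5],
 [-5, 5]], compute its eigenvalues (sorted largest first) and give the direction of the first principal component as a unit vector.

Step 1 — characteristic polynomial of 2×2 Sigma:
  det(Sigma - λI) = λ² - trace · λ + det = 0.
  trace = 15 + 5 = 20, det = 15·5 - (-5)² = 50.
Step 2 — discriminant:
  Δ = trace² - 4·det = 400 - 200 = 200.
Step 3 — eigenvalues:
  λ = (trace ± √Δ)/2 = (20 ± 14.1421)/2,
  λ_1 = 17.0711,  λ_2 = 2.9289.

Step 4 — unit eigenvector for λ_1: solve (Sigma - λ_1 I)v = 0. First row:
  (15 - 17.0711)·v_x + (-5)·v_y = 0, i.e. (-2.0711)·v_x + (-5)·v_y = 0,
  so v ∝ (b, λ_1 - a) = (-5, 2.0711); multiply by -1 so the first entry is positive: u = (5, -2.0711).
  ||u|| = √((5)² + (-2.0711)²) = √(29.2893) ≈ 5.412,
  v_1 = u/||u|| ≈ (0.9239, -0.3827) (||v_1|| = 1).

λ_1 = 17.0711,  λ_2 = 2.9289;  v_1 ≈ (0.9239, -0.3827)


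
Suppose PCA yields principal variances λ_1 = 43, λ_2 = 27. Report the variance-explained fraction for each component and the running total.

Step 1 — total variance = trace(Sigma) = Σ λ_i = 43 + 27 = 70.

Step 2 — fraction explained by component i = λ_i / Σ λ:
  PC1: 43/70 = 0.6143
  PC2: 27/70 = 0.3857

Step 3 — cumulative fraction after k components = (λ_1 + ... + λ_k) / Σ λ:
  k = 1: 43/70 = 0.6143
  k = 2: (43 + 27)/70 = 70/70 = 1

Summary (fraction, with percent):

explained: PC1 0.6143 (61.43%), PC2 0.3857 (38.57%);  cumulative: 0.6143, 1


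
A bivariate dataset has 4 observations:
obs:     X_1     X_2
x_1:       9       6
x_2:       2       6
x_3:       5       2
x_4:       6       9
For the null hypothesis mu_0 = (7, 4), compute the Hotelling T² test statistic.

Step 1 — sample mean vector:
  mean(X_1) = (9 + 2 + 5 + 6) / 4 = 22/4 = 5.5
  mean(X_2) = (6 + 6 + 2 + 9) / 4 = 23/4 = 5.75
  x̄ = (5.5, 5.75),  deviation x̄ - mu_0 = (5.5, 5.75) - (7, 4) = (-1.5, 1.75).

Step 2 — sample covariance matrix, S[i,j] = (1/(n-1)) · Σ_k (x_{k,i} - mean_i) · (x_{k,j} - mean_j), divisor n-1 = 3:
  S[X_1,X_1] = ((3.5)·(3.5) + (-3.5)·(-3.5) + (-0.5)·(-0.5) + (0.5)·(0.5)) / 3 = 25/3 = 8.3333
  S[X_1,X_2] = ((3.5)·(0.25) + (-3.5)·(0.25) + (-0.5)·(-3.75) + (0.5)·(3.25)) / 3 = 3.5/3 = 1.1667
  S[X_2,X_2] = ((0.25)·(0.25) + (0.25)·(0.25) + (-3.75)·(-3.75) + (3.25)·(3.25)) / 3 = 24.75/3 = 8.25
  S = [[8.3333, 1.1667],
 [1.1667, 8.25]].

Step 3 — invert S. det(S) = 8.3333·8.25 - (1.1667)² = 67.3889.
  S^{-1} = (1/det) · [[d, -b], [-b, a]] = [[0.1224, -0.0173],
 [-0.0173, 0.1237]].

Step 4 — quadratic form (x̄ - mu_0)^T · S^{-1} · (x̄ - mu_0):
  S^{-1} · (x̄ - mu_0) = (-0.2139, 0.2424),
  (x̄ - mu_0)^T · [...] = (-1.5)·(-0.2139) + (1.75)·(0.2424) = 0.7451.

Step 5 — scale by n: T² = 4 · 0.7451 = 2.9802.

T² ≈ 2.9802


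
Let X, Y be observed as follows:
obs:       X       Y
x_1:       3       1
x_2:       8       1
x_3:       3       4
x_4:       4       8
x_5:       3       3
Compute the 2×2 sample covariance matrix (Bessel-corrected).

Step 1 — column means:
  mean(X) = (3 + 8 + 3 + 4 + 3) / 5 = 21/5 = 4.2
  mean(Y) = (1 + 1 + 4 + 8 + 3) / 5 = 17/5 = 3.4

Step 2 — sample covariance S[i,j] = (1/(n-1)) · Σ_k (x_{k,i} - mean_i) · (x_{k,j} - mean_j), with n-1 = 4.
  S[X,X] = ((-1.2)·(-1.2) + (3.8)·(3.8) + (-1.2)·(-1.2) + (-0.2)·(-0.2) + (-1.2)·(-1.2)) / 4 = 18.8/4 = 4.7
  S[X,Y] = ((-1.2)·(-2.4) + (3.8)·(-2.4) + (-1.2)·(0.6) + (-0.2)·(4.6) + (-1.2)·(-0.4)) / 4 = -7.4/4 = -1.85
  S[Y,Y] = ((-2.4)·(-2.4) + (-2.4)·(-2.4) + (0.6)·(0.6) + (4.6)·(4.6) + (-0.4)·(-0.4)) / 4 = 33.2/4 = 8.3

S is symmetric (S[j,i] = S[i,j]). Assembling:

S = [[4.7, -1.85],
 [-1.85, 8.3]]


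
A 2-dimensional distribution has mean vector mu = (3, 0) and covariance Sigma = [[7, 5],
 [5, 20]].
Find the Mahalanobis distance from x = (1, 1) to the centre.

Step 1 — centre the observation: (x - mu) = (-2, 1).

Step 2 — invert Sigma. det(Sigma) = 7·20 - (5)² = 115.
  Sigma^{-1} = (1/det) · [[d, -b], [-b, a]] = [[0.1739, -0.0435],
 [-0.0435, 0.0609]].

Step 3 — form the quadratic (x - mu)^T · Sigma^{-1} · (x - mu):
  Sigma^{-1} · (x - mu) = (-0.3913, 0.1478).
  (x - mu)^T · [Sigma^{-1} · (x - mu)] = (-2)·(-0.3913) + (1)·(0.1478) = 0.9304.

Step 4 — take square root: d = √(0.9304) ≈ 0.9646.

d(x, mu) = √(0.9304) ≈ 0.9646


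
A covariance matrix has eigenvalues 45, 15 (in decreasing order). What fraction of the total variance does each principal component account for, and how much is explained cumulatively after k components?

Step 1 — total variance = trace(Sigma) = Σ λ_i = 45 + 15 = 60.

Step 2 — fraction explained by component i = λ_i / Σ λ:
  PC1: 45/60 = 0.75
  PC2: 15/60 = 0.25

Step 3 — cumulative fraction after k components = (λ_1 + ... + λ_k) / Σ λ:
  k = 1: 45/60 = 0.75
  k = 2: (45 + 15)/60 = 60/60 = 1

Summary (fraction, with percent):

explained: PC1 0.75 (75%), PC2 0.25 (25%);  cumulative: 0.75, 1


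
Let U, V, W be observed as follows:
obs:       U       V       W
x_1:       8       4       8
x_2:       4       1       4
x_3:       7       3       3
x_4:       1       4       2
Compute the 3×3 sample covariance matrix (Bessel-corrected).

Step 1 — column means:
  mean(U) = (8 + 4 + 7 + 1) / 4 = 20/4 = 5
  mean(V) = (4 + 1 + 3 + 4) / 4 = 12/4 = 3
  mean(W) = (8 + 4 + 3 + 2) / 4 = 17/4 = 4.25

Step 2 — sample covariance S[i,j] = (1/(n-1)) · Σ_k (x_{k,i} - mean_i) · (x_{k,j} - mean_j), with n-1 = 3.
  S[U,U] = ((3)·(3) + (-1)·(-1) + (2)·(2) + (-4)·(-4)) / 3 = 30/3 = 10
  S[U,V] = ((3)·(1) + (-1)·(-2) + (2)·(0) + (-4)·(1)) / 3 = 1/3 = 0.3333
  S[U,W] = ((3)·(3.75) + (-1)·(-0.25) + (2)·(-1.25) + (-4)·(-2.25)) / 3 = 18/3 = 6
  S[V,V] = ((1)·(1) + (-2)·(-2) + (0)·(0) + (1)·(1)) / 3 = 6/3 = 2
  S[V,W] = ((1)·(3.75) + (-2)·(-0.25) + (0)·(-1.25) + (1)·(-2.25)) / 3 = 2/3 = 0.6667
  S[W,W] = ((3.75)·(3.75) + (-0.25)·(-0.25) + (-1.25)·(-1.25) + (-2.25)·(-2.25)) / 3 = 20.75/3 = 6.9167

S is symmetric (S[j,i] = S[i,j]). Assembling:

S = [[10, 0.3333, 6],
 [0.3333, 2, 0.6667],
 [6, 0.6667, 6.9167]]


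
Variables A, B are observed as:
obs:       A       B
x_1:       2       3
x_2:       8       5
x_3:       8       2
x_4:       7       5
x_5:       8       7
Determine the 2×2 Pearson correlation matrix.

Step 1 — column means:
  mean(A) = (2 + 8 + 8 + 7 + 8) / 5 = 33/5 = 6.6
  mean(B) = (3 + 5 + 2 + 5 + 7) / 5 = 22/5 = 4.4

Step 2 — sample variances and covariances s[i,j] = (1/(n-1)) · Σ_k (x_{k,i} - mean_i) · (x_{k,j} - mean_j), with n-1 = 4:
  s[A,A] = ((-4.6)·(-4.6) + (1.4)·(1.4) + (1.4)·(1.4) + (0.4)·(0.4) + (1.4)·(1.4)) / 4 = 27.2/4 = 6.8
  s[A,B] = ((-4.6)·(-1.4) + (1.4)·(0.6) + (1.4)·(-2.4) + (0.4)·(0.6) + (1.4)·(2.6)) / 4 = 7.8/4 = 1.95
  s[B,B] = ((-1.4)·(-1.4) + (0.6)·(0.6) + (-2.4)·(-2.4) + (0.6)·(0.6) + (2.6)·(2.6)) / 4 = 15.2/4 = 3.8
  Sample standard deviations s_i = √(s[i,i]):
  s(A) = √(6.8) = 2.6077
  s(B) = √(3.8) = 1.9494

Step 3 — r_{ij} = s_{ij} / (s_i · s_j):
  r[A,A] = 1 (diagonal).
  r[A,B] = 1.95 / (2.6077 · 1.9494) = 1.95 / 5.0833 = 0.3836
  r[B,B] = 1 (diagonal).

R is symmetric with unit diagonal. Assembling:

R = [[1, 0.3836],
 [0.3836, 1]]


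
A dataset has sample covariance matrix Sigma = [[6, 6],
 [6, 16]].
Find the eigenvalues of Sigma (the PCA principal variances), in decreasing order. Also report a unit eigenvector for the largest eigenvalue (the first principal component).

Step 1 — characteristic polynomial of 2×2 Sigma:
  det(Sigma - λI) = λ² - trace · λ + det = 0.
  trace = 6 + 16 = 22, det = 6·16 - (6)² = 60.
Step 2 — discriminant:
  Δ = trace² - 4·det = 484 - 240 = 244.
Step 3 — eigenvalues:
  λ = (trace ± √Δ)/2 = (22 ± 15.6205)/2,
  λ_1 = 18.8102,  λ_2 = 3.1898.

Step 4 — unit eigenvector for λ_1: solve (Sigma - λ_1 I)v = 0. First row:
  (6 - 18.8102)·v_x + (6)·v_y = 0, i.e. (-12.8102)·v_x + (6)·v_y = 0,
  so v ∝ (b, λ_1 - a) = (6, 12.8102) = u.
  ||u|| = √((6)² + (12.8102)²) = √(200.1025) ≈ 14.1458,
  v_1 = u/||u|| ≈ (0.4242, 0.9056) (||v_1|| = 1).

λ_1 = 18.8102,  λ_2 = 3.1898;  v_1 ≈ (0.4242, 0.9056)


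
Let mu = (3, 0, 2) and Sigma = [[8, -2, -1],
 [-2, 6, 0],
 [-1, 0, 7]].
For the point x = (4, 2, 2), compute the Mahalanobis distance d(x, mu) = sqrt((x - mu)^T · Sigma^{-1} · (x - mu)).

Step 1 — centre the observation: (x - mu) = (1, 2, 0).

Step 2 — invert Sigma (cofactor / det for 3×3, or solve directly):
  Sigma^{-1} = [[0.1391, 0.0464, 0.0199],
 [0.0464, 0.1821, 0.0066],
 [0.0199, 0.0066, 0.1457]].

Step 3 — form the quadratic (x - mu)^T · Sigma^{-1} · (x - mu):
  Sigma^{-1} · (x - mu) = (0.2318, 0.4106, 0.0331).
  (x - mu)^T · [Sigma^{-1} · (x - mu)] = (1)·(0.2318) + (2)·(0.4106) + (0)·(0.0331) = 1.053.

Step 4 — take square root: d = √(1.053) ≈ 1.0261.

d(x, mu) = √(1.053) ≈ 1.0261


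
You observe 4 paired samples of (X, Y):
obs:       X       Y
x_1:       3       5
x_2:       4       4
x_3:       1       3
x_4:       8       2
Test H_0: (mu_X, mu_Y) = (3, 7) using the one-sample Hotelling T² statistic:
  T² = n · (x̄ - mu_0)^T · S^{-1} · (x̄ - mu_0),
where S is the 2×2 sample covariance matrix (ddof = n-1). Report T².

Step 1 — sample mean vector:
  mean(X) = (3 + 4 + 1 + 8) / 4 = 16/4 = 4
  mean(Y) = (5 + 4 + 3 + 2) / 4 = 14/4 = 3.5
  x̄ = (4, 3.5),  deviation x̄ - mu_0 = (4, 3.5) - (3, 7) = (1, -3.5).

Step 2 — sample covariance matrix, S[i,j] = (1/(n-1)) · Σ_k (x_{k,i} - mean_i) · (x_{k,j} - mean_j), divisor n-1 = 3:
  S[X,X] = ((-1)·(-1) + (0)·(0) + (-3)·(-3) + (4)·(4)) / 3 = 26/3 = 8.6667
  S[X,Y] = ((-1)·(1.5) + (0)·(0.5) + (-3)·(-0.5) + (4)·(-1.5)) / 3 = -6/3 = -2
  S[Y,Y] = ((1.5)·(1.5) + (0.5)·(0.5) + (-0.5)·(-0.5) + (-1.5)·(-1.5)) / 3 = 5/3 = 1.6667
  S = [[8.6667, -2],
 [-2, 1.6667]].

Step 3 — invert S. det(S) = 8.6667·1.6667 - (-2)² = 10.4444.
  S^{-1} = (1/det) · [[d, -b], [-b, a]] = [[0.1596, 0.1915],
 [0.1915, 0.8298]].

Step 4 — quadratic form (x̄ - mu_0)^T · S^{-1} · (x̄ - mu_0):
  S^{-1} · (x̄ - mu_0) = (-0.5106, -2.7128),
  (x̄ - mu_0)^T · [...] = (1)·(-0.5106) + (-3.5)·(-2.7128) = 8.984.

Step 5 — scale by n: T² = 4 · 8.984 = 35.9362.

T² ≈ 35.9362
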